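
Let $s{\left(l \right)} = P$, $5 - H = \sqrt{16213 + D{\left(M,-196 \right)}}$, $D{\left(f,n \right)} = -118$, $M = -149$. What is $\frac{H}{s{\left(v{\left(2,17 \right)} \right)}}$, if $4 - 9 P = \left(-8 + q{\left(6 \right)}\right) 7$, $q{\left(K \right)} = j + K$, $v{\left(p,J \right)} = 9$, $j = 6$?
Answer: $- \frac{15}{8} + \frac{3 \sqrt{16095}}{8} \approx 45.7$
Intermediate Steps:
$q{\left(K \right)} = 6 + K$
$H = 5 - \sqrt{16095}$ ($H = 5 - \sqrt{16213 - 118} = 5 - \sqrt{16095} \approx -121.87$)
$P = - \frac{8}{3}$ ($P = \frac{4}{9} - \frac{\left(-8 + \left(6 + 6\right)\right) 7}{9} = \frac{4}{9} - \frac{\left(-8 + 12\right) 7}{9} = \frac{4}{9} - \frac{4 \cdot 7}{9} = \frac{4}{9} - \frac{28}{9} = - \frac{8}{3} \approx -2.6667$)
$s{\left(l \right)} = - \frac{8}{3}$
$\frac{H}{s{\left(v{\left(2,17 \right)} \right)}} = \frac{5 - \sqrt{16095}}{- \frac{8}{3}} = \left(5 - \sqrt{16095}\right) \left(- \frac{3}{8}\right) = - \frac{15}{8} + \frac{3 \sqrt{16095}}{8}$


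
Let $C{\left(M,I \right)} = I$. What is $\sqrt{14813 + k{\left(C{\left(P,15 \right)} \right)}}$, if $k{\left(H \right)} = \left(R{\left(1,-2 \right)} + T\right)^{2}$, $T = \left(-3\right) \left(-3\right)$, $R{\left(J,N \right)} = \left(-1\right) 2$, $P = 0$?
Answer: $\sqrt{14862} \approx 121.91$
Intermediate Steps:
$R{\left(J,N \right)} = -2$
$T = 9$
$k{\left(H \right)} = 49$ ($k{\left(H \right)} = \left(-2 + 9\right)^{2} = 7^{2} = 49$)
$\sqrt{14813 + k{\left(C{\left(P,15 \right)} \right)}} = \sqrt{14813 + 49} = \sqrt{14862}$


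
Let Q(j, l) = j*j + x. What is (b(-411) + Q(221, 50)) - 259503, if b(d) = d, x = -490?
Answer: -211563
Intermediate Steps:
Q(j, l) = -490 + j**2 (Q(j, l) = j*j - 490 = j**2 - 490 = -490 + j**2)
(b(-411) + Q(221, 50)) - 259503 = (-411 + (-490 + 221**2)) - 259503 = (-411 + (-490 + 48841)) - 259503 = (-411 + 48351) - 259503 = 47940 - 259503 = -211563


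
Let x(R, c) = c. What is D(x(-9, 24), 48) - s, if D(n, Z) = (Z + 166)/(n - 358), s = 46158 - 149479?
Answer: 17254500/167 ≈ 1.0332e+5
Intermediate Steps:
s = -103321
D(n, Z) = (166 + Z)/(-358 + n)
D(x(-9, 24), 48) - s = (166 + 48)/(-358 + 24) - 1*(-103321) = 214/(-334) + 103321 = -1/334*214 + 103321 = -107/167 + 103321 = 17254500/167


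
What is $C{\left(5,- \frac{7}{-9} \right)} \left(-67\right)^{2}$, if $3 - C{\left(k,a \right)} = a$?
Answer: $\frac{89780}{9} \approx 9975.6$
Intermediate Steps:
$C{\left(k,a \right)} = 3 - a$
$C{\left(5,- \frac{7}{-9} \right)} \left(-67\right)^{2} = \left(3 - - \frac{7}{-9}\right) \left(-67\right)^{2} = \left(3 - \left(-7\right) \left(- \frac{1}{9}\right)\right) 4489 = \left(3 - \frac{7}{9}\right) 4489 = \frac{20}{9} \cdot 4489 = \frac{89780}{9}$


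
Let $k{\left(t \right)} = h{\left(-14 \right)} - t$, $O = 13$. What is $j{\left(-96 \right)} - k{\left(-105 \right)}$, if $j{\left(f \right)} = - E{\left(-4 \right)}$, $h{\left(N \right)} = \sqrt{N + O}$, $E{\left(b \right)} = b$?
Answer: $-101 - i \approx -101.0 - 1.0 i$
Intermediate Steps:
$h{\left(N \right)} = \sqrt{13 + N}$ ($h{\left(N \right)} = \sqrt{N + 13} = \sqrt{13 + N}$)
$j{\left(f \right)} = 4$ ($j{\left(f \right)} = \left(-1\right) \left(-4\right) = 4$)
$k{\left(t \right)} = i - t$ ($k{\left(t \right)} = \sqrt{13 - 14} - t = \sqrt{-1} - t = i - t$)
$j{\left(-96 \right)} - k{\left(-105 \right)} = 4 - \left(i - -105\right) = 4 - \left(i + 105\right) = 4 - \left(105 + i\right) = -101 - i$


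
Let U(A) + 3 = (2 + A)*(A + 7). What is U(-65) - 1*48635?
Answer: -44984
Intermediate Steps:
U(A) = -3 + (2 + A)*(7 + A) (U(A) = -3 + (2 + A)*(A + 7) = -3 + (2 + A)*(7 + A))
U(-65) - 1*48635 = (11 + (-65)² + 9*(-65)) - 1*48635 = (11 + 4225 - 585) - 48635 = 3651 - 48635 = -44984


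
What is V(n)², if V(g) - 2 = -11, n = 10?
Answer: 81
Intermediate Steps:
V(g) = -9 (V(g) = 2 - 11 = -9)
V(n)² = (-9)² = 81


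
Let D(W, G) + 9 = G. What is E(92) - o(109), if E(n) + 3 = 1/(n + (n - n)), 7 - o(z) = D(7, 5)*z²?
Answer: -4373127/92 ≈ -47534.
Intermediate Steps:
D(W, G) = -9 + G
o(z) = 7 + 4*z² (o(z) = 7 - (-9 + 5)*z² = 7 - (-4)*z² = 7 + 4*z²)
E(n) = -3 + 1/n (E(n) = -3 + 1/(n + (n - n)) = -3 + 1/(n + 0) = -3 + 1/n)
E(92) - o(109) = (-3 + 1/92) - (7 + 4*109²) = (-3 + 1/92) - (7 + 4*11881) = -275/92 - (7 + 47524) = -275/92 - 1*47531 = -275/92 - 47531 = -4373127/92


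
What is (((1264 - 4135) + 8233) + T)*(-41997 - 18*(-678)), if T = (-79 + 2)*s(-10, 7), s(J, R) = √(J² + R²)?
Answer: -159750066 + 2294061*√149 ≈ -1.3175e+8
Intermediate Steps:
T = -77*√149 (T = (-79 + 2)*√((-10)² + 7²) = -77*√(100 + 49) = -77*√149 ≈ -939.90)
(((1264 - 4135) + 8233) + T)*(-41997 - 18*(-678)) = (((1264 - 4135) + 8233) - 77*√149)*(-41997 - 18*(-678)) = ((-2871 + 8233) - 77*√149)*(-41997 + 12204) = (5362 - 77*√149)*(-29793) = -159750066 + 2294061*√149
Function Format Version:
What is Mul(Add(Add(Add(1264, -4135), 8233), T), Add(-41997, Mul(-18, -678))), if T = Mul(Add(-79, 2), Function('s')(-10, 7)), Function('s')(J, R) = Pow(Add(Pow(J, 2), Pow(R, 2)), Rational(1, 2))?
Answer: Add(-159750066, Mul(2294061, Pow(149, Rational(1, 2)))) ≈ -1.3175e+8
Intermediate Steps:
T = Mul(-77, Pow(149, Rational(1, 2))) (T = Mul(Add(-79, 2), Pow(Add(Pow(-10, 2), Pow(7, 2)), Rational(1, 2))) = Mul(-77, Pow(Add(100, 49), Rational(1, 2))) = Mul(-77, Pow(149, Rational(1, 2))) ≈ -939.90)
Mul(Add(Add(Add(1264, -4135), 8233), T), Add(-41997, Mul(-18, -678))) = Mul(Add(Add(Add(1264, -4135), 8233), Mul(-77, Pow(149, Rational(1, 2)))), Add(-41997, Mul(-18, -678))) = Mul(Add(Add(-2871, 8233), Mul(-77, Pow(149, Rational(1, 2)))), Add(-41997, 12204)) = Mul(Add(5362, Mul(-77, Pow(149, Rational(1, 2)))), -29793) = Add(-159750066, Mul(2294061, Pow(149, Rational(1, 2))))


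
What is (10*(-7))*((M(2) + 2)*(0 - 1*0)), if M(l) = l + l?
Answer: 0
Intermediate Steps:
M(l) = 2*l
(10*(-7))*((M(2) + 2)*(0 - 1*0)) = (10*(-7))*((2*2 + 2)*(0 - 1*0)) = -70*(4 + 2)*(0 + 0) = -420*0 = -70*0 = 0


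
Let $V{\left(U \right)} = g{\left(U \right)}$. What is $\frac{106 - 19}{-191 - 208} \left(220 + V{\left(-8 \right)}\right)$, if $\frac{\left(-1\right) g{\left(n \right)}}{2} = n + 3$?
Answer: $- \frac{6670}{133} \approx -50.15$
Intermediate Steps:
$g{\left(n \right)} = -6 - 2 n$ ($g{\left(n \right)} = - 2 \left(n + 3\right) = - 2 \left(3 + n\right) = -6 - 2 n$)
$V{\left(U \right)} = -6 - 2 U$
$\frac{106 - 19}{-191 - 208} \left(220 + V{\left(-8 \right)}\right) = \frac{106 - 19}{-191 - 208} \left(220 - -10\right) = \frac{87}{-399} \left(220 + \left(-6 + 16\right)\right) = 87 \left(- \frac{1}{399}\right) \left(220 + 10\right) = \left(- \frac{29}{133}\right) 230 = - \frac{6670}{133}$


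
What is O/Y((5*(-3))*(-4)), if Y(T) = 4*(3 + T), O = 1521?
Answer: 169/28 ≈ 6.0357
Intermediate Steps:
Y(T) = 12 + 4*T
O/Y((5*(-3))*(-4)) = 1521/(12 + 4*((5*(-3))*(-4))) = 1521/(12 + 4*(-15*(-4))) = 1521/(12 + 4*60) = 1521/(12 + 240) = 1521/252 = 1521*(1/252) = 169/28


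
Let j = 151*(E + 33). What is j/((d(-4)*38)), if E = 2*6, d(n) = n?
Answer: -6795/152 ≈ -44.704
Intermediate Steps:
E = 12
j = 6795 (j = 151*(12 + 33) = 151*45 = 6795)
j/((d(-4)*38)) = 6795/((-4*38)) = 6795/(-152) = 6795*(-1/152) = -6795/152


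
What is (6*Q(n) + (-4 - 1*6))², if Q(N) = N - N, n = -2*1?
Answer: 100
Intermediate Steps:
n = -2
Q(N) = 0
(6*Q(n) + (-4 - 1*6))² = (6*0 + (-4 - 1*6))² = (0 + (-4 - 6))² = (0 - 10)² = (-10)² = 100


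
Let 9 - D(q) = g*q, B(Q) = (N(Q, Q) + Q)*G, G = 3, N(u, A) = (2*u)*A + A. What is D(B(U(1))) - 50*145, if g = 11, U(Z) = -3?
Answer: -7637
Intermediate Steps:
N(u, A) = A + 2*A*u (N(u, A) = 2*A*u + A = A + 2*A*u)
B(Q) = 3*Q + 3*Q*(1 + 2*Q) (B(Q) = (Q*(1 + 2*Q) + Q)*3 = (Q + Q*(1 + 2*Q))*3 = 3*Q + 3*Q*(1 + 2*Q))
D(q) = 9 - 11*q
D(B(U(1))) - 50*145 = (9 - 66*(-3)*(1 - 3)) - 50*145 = (9 - 66*(-3)*(-2)) - 7250 = (9 - 11*36) - 7250 = (9 - 396) - 7250 = -387 - 7250 = -7637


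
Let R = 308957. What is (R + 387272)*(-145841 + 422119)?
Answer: 192352755662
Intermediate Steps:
(R + 387272)*(-145841 + 422119) = (308957 + 387272)*(-145841 + 422119) = 696229*276278 = 192352755662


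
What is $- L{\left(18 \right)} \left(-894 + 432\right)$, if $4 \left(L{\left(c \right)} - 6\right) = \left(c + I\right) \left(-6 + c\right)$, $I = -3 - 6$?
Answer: $15246$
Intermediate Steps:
$I = -9$ ($I = -3 - 6 = -9$)
$L{\left(c \right)} = 6 + \frac{\left(-9 + c\right) \left(-6 + c\right)}{4}$ ($L{\left(c \right)} = 6 + \frac{\left(c - 9\right) \left(-6 + c\right)}{4} = 6 + \frac{\left(-9 + c\right) \left(-6 + c\right)}{4}$)
$- L{\left(18 \right)} \left(-894 + 432\right) = - \left(\frac{39}{2} - \frac{135}{2} + \frac{18^{2}}{4}\right) \left(-894 + 432\right) = - \left(\frac{39}{2} - \frac{135}{2} + \frac{1}{4} \cdot 324\right) \left(-462\right) = - \left(\frac{39}{2} - \frac{135}{2} + 81\right) \left(-462\right) = - 33 \left(-462\right) = \left(-1\right) \left(-15246\right) = 15246$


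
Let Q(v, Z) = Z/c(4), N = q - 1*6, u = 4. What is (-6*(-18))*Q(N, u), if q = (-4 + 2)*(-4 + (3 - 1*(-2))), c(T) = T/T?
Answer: 432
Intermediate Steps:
c(T) = 1
q = -2 (q = -2*(-4 + (3 + 2)) = -2*(-4 + 5) = -2*1 = -2)
N = -8 (N = -2 - 1*6 = -2 - 6 = -8)
Q(v, Z) = Z (Q(v, Z) = Z/1 = Z*1 = Z)
(-6*(-18))*Q(N, u) = -6*(-18)*4 = 108*4 = 432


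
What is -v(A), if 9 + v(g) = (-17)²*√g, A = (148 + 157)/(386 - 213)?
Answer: 9 - 289*√52765/173 ≈ -374.73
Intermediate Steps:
A = 305/173 ≈ 1.7630
v(g) = -9 + 289*√g (v(g) = -9 + (-17)²*√g = -9 + 289*√g)
-v(A) = -(-9 + 289*√(305/173)) = -(-9 + 289*(√52765/173)) = -(-9 + 289*√52765/173) = 9 - 289*√52765/173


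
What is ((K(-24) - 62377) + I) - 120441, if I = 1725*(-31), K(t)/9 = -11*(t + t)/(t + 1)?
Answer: -5439491/23 ≈ -2.3650e+5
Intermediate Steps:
K(t) = -198*t/(1 + t) (K(t) = 9*(-11*(t + t)/(t + 1)) = 9*(-11*2*t/(1 + t)) = 9*(-22*t/(1 + t)) = -198*t/(1 + t))
I = -53475
((K(-24) - 62377) + I) - 120441 = ((-198*(-24)/(1 - 24) - 62377) - 53475) - 120441 = ((-198*(-24)/(-23) - 62377) - 53475) - 120441 = ((-198*(-24)*(-1/23) - 62377) - 53475) - 120441 = ((-4752/23 - 62377) - 53475) - 120441 = (-1439423/23 - 53475) - 120441 = -2669348/23 - 120441 = -5439491/23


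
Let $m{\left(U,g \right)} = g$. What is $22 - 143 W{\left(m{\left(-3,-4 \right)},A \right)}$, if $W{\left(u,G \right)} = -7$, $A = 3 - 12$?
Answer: $1023$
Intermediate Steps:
$A = -9$ ($A = 3 - 12 = -9$)
$22 - 143 W{\left(m{\left(-3,-4 \right)},A \right)} = 22 - -1001 = 22 + 1001 = 1023$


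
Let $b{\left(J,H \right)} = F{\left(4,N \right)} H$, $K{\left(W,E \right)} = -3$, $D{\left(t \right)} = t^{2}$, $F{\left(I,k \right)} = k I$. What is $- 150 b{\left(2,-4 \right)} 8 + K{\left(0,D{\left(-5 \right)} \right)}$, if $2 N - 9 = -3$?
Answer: $57597$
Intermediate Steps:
$N = 3$ ($N = \frac{9}{2} + \frac{1}{2} \left(-3\right) = \frac{9}{2} - \frac{3}{2} = 3$)
$F{\left(I,k \right)} = I k$
$b{\left(J,H \right)} = 12 H$ ($b{\left(J,H \right)} = 4 \cdot 3 H = 12 H$)
$- 150 b{\left(2,-4 \right)} 8 + K{\left(0,D{\left(-5 \right)} \right)} = - 150 \cdot 12 \left(-4\right) 8 - 3 = - 150 \left(\left(-48\right) 8\right) - 3 = \left(-150\right) \left(-384\right) - 3 = 57600 - 3 = 57597$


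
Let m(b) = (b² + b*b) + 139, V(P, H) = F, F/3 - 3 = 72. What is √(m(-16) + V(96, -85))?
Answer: 2*√219 ≈ 29.597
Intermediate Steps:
F = 225 (F = 9 + 3*72 = 9 + 216 = 225)
V(P, H) = 225
m(b) = 139 + 2*b² (m(b) = (b² + b²) + 139 = 2*b² + 139 = 139 + 2*b²)
√(m(-16) + V(96, -85)) = √((139 + 2*(-16)²) + 225) = √((139 + 2*256) + 225) = √((139 + 512) + 225) = √(651 + 225) = √876 = 2*√219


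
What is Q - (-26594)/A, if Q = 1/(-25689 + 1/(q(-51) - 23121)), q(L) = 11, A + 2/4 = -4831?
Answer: -31576491719638/5736660179433 ≈ -5.5043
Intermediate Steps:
A = -9663/2 (A = -½ - 4831 = -9663/2 ≈ -4831.5)
Q = -23110/593672791 (Q = 1/(-25689 + 1/(11 - 23121)) = 1/(-25689 + 1/(-23110)) = 1/(-25689 - 1/23110) = 1/(-593672791/23110) = -23110/593672791 ≈ -3.8927e-5)
Q - (-26594)/A = -23110/593672791 - (-26594)/(-9663/2) = -23110/593672791 - (-26594)*(-2)/9663 = -23110/593672791 - 1*53188/9663 = -23110/593672791 - 53188/9663 = -31576491719638/5736660179433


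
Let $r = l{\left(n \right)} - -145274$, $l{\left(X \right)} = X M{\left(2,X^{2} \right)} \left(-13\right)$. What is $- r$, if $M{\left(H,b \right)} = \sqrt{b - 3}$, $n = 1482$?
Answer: $-145274 + 19266 \sqrt{2196321} \approx 2.8407 \cdot 10^{7}$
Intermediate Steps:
$M{\left(H,b \right)} = \sqrt{-3 + b}$
$l{\left(X \right)} = - 13 X \sqrt{-3 + X^{2}}$ ($l{\left(X \right)} = X \sqrt{-3 + X^{2}} \left(-13\right) = - 13 X \sqrt{-3 + X^{2}}$)
$r = 145274 - 19266 \sqrt{2196321}$ ($r = \left(-13\right) 1482 \sqrt{-3 + 1482^{2}} - -145274 = \left(-13\right) 1482 \sqrt{-3 + 2196324} + 145274 = \left(-13\right) 1482 \sqrt{2196321} + 145274 = - 19266 \sqrt{2196321} + 145274 = 145274 - 19266 \sqrt{2196321} \approx -2.8407 \cdot 10^{7}$)
$- r = - (145274 - 19266 \sqrt{2196321}) = -145274 + 19266 \sqrt{2196321}$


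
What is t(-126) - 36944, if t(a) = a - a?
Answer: -36944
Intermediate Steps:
t(a) = 0
t(-126) - 36944 = 0 - 36944 = -36944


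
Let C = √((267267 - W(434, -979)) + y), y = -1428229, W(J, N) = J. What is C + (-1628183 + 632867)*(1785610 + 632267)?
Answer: -2406551664132 + 6*I*√32261 ≈ -2.4066e+12 + 1077.7*I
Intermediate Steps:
C = 6*I*√32261 (C = √((267267 - 1*434) - 1428229) = √((267267 - 434) - 1428229) = √(266833 - 1428229) = √(-1161396) = 6*I*√32261 ≈ 1077.7*I)
C + (-1628183 + 632867)*(1785610 + 632267) = 6*I*√32261 + (-1628183 + 632867)*(1785610 + 632267) = 6*I*√32261 - 995316*2417877 = 6*I*√32261 - 2406551664132 = -2406551664132 + 6*I*√32261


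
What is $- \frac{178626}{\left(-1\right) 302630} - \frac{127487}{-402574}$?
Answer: $\frac{55245787067}{60915484810} \approx 0.90693$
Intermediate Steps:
$- \frac{178626}{\left(-1\right) 302630} - \frac{127487}{-402574} = - \frac{178626}{-302630} - - \frac{127487}{402574} = \left(-178626\right) \left(- \frac{1}{302630}\right) + \frac{127487}{402574} = \frac{89313}{151315} + \frac{127487}{402574} = \frac{55245787067}{60915484810}$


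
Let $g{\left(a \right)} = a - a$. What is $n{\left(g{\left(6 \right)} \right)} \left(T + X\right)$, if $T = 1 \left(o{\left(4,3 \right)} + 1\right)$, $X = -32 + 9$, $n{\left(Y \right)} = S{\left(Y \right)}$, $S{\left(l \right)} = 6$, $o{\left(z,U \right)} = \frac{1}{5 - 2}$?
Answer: $-130$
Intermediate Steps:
$o{\left(z,U \right)} = \frac{1}{3}$
$g{\left(a \right)} = 0$
$n{\left(Y \right)} = 6$
$X = -23$
$T = \frac{4}{3}$ ($T = 1 \left(\frac{1}{3} + 1\right) = 1 \cdot \frac{4}{3} = \frac{4}{3} \approx 1.3333$)
$n{\left(g{\left(6 \right)} \right)} \left(T + X\right) = 6 \left(\frac{4}{3} - 23\right) = 6 \left(- \frac{65}{3}\right) = -130$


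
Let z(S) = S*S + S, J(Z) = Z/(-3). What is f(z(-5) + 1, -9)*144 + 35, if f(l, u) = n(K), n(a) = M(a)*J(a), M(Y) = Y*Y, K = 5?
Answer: -5965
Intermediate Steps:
J(Z) = -Z/3 (J(Z) = Z*(-⅓) = -Z/3)
M(Y) = Y²
z(S) = S + S² (z(S) = S² + S = S + S²)
n(a) = -a³/3 (n(a) = a²*(-a/3) = -a³/3)
f(l, u) = -125/3 (f(l, u) = -⅓*5³ = -⅓*125 = -125/3)
f(z(-5) + 1, -9)*144 + 35 = -125/3*144 + 35 = -6000 + 35 = -5965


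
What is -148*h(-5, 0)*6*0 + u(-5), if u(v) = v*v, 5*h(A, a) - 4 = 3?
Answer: 25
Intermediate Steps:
h(A, a) = 7/5 (h(A, a) = ⅘ + (⅕)*3 = ⅘ + ⅗ = 7/5)
u(v) = v²
-148*h(-5, 0)*6*0 + u(-5) = -148*(7/5)*6*0 + (-5)² = -6216*0/5 + 25 = -148*0 + 25 = 0 + 25 = 25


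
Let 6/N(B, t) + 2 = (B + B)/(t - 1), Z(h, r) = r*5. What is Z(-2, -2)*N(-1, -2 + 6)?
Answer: 45/2 ≈ 22.500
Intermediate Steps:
Z(h, r) = 5*r
N(B, t) = 6/(-2 + 2*B/(-1 + t)) (N(B, t) = 6/(-2 + (B + B)/(t - 1)) = 6/(-2 + (2*B)/(-1 + t)) = 6/(-2 + 2*B/(-1 + t)))
Z(-2, -2)*N(-1, -2 + 6) = (5*(-2))*(3*(-1 + (-2 + 6))/(1 - 1 - (-2 + 6))) = -30*(-1 + 4)/(1 - 1 - 1*4) = -30*3/(1 - 1 - 4) = -30*3/(-4) = -30*(-1)*3/4 = -10*(-9/4) = 45/2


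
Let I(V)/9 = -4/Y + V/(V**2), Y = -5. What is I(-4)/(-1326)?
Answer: -33/8840 ≈ -0.0037330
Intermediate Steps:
I(V) = 36/5 + 9/V (I(V) = 9*(-4/(-5) + V/(V**2)) = 9*(-4*(-1/5) + V/V**2) = 9*(4/5 + 1/V) = 36/5 + 9/V)
I(-4)/(-1326) = (36/5 + 9/(-4))/(-1326) = (36/5 + 9*(-1/4))*(-1/1326) = (36/5 - 9/4)*(-1/1326) = (99/20)*(-1/1326) = -33/8840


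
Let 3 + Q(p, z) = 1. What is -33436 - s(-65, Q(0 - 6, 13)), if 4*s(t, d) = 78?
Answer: -66911/2 ≈ -33456.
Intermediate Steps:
Q(p, z) = -2 (Q(p, z) = -3 + 1 = -2)
s(t, d) = 39/2 (s(t, d) = (1/4)*78 = 39/2)
-33436 - s(-65, Q(0 - 6, 13)) = -33436 - 1*39/2 = -33436 - 39/2 = -66911/2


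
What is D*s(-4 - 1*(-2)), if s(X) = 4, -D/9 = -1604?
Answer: 57744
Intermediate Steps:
D = 14436 (D = -9*(-1604) = 14436)
D*s(-4 - 1*(-2)) = 14436*4 = 57744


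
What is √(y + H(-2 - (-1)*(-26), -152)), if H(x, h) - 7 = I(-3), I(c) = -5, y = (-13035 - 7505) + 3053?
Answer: I*√17485 ≈ 132.23*I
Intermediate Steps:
y = -17487 (y = -20540 + 3053 = -17487)
H(x, h) = 2 (H(x, h) = 7 - 5 = 2)
√(y + H(-2 - (-1)*(-26), -152)) = √(-17487 + 2) = √(-17485) = I*√17485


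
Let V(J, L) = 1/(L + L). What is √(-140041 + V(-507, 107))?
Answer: I*√6413317422/214 ≈ 374.22*I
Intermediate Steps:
V(J, L) = 1/(2*L)
√(-140041 + V(-507, 107)) = √(-140041 + (½)/107) = √(-140041 + (½)*(1/107)) = √(-140041 + 1/214) = √(-29968773/214) = I*√6413317422/214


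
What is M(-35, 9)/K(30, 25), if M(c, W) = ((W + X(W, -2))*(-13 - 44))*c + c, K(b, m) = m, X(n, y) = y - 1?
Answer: 2387/5 ≈ 477.40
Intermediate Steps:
X(n, y) = -1 + y
M(c, W) = c + c*(171 - 57*W) (M(c, W) = ((W + (-1 - 2))*(-13 - 44))*c + c = ((W - 3)*(-57))*c + c = ((-3 + W)*(-57))*c + c = (171 - 57*W)*c + c = c*(171 - 57*W) + c = c + c*(171 - 57*W))
M(-35, 9)/K(30, 25) = -35*(172 - 57*9)/25 = -35*(172 - 513)*(1/25) = -35*(-341)*(1/25) = 11935*(1/25) = 2387/5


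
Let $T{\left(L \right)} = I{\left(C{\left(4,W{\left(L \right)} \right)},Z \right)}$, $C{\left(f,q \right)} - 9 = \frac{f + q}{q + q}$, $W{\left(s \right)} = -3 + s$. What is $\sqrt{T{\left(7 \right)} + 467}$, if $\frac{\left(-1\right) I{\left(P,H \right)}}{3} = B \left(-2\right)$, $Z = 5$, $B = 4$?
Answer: $\sqrt{491} \approx 22.159$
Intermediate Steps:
$C{\left(f,q \right)} = 9 + \frac{f + q}{2 q}$ ($C{\left(f,q \right)} = 9 + \frac{f + q}{q + q} = 9 + \frac{f + q}{2 q}$)
$I{\left(P,H \right)} = 24$ ($I{\left(P,H \right)} = - 3 \cdot 4 \left(-2\right) = \left(-3\right) \left(-8\right) = 24$)
$T{\left(L \right)} = 24$
$\sqrt{T{\left(7 \right)} + 467} = \sqrt{24 + 467} = \sqrt{491}$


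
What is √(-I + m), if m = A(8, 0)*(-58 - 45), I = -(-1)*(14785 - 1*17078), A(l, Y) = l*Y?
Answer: √2293 ≈ 47.885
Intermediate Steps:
A(l, Y) = Y*l
I = -2293 (I = -(-1)*(14785 - 17078) = -(-1)*(-2293) = -1*2293 = -2293)
m = 0 (m = (0*8)*(-58 - 45) = 0*(-103) = 0)
√(-I + m) = √(-1*(-2293) + 0) = √(2293 + 0) = √2293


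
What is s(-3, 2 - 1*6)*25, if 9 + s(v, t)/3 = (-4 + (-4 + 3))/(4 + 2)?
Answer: -1475/2 ≈ -737.50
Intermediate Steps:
s(v, t) = -59/2 (s(v, t) = -27 + 3*((-4 + (-4 + 3))/(4 + 2)) = -27 + 3*((-4 - 1)/6) = -27 + 3*(-5*⅙) = -27 + 3*(-⅚) = -27 - 5/2 = -59/2)
s(-3, 2 - 1*6)*25 = -59/2*25 = -1475/2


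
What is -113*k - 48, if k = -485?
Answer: 54757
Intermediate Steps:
-113*k - 48 = -113*(-485) - 48 = 54805 - 48 = 54757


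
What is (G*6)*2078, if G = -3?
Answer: -37404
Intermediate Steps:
(G*6)*2078 = -3*6*2078 = -18*2078 = -37404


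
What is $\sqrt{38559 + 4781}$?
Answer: $2 \sqrt{10835} \approx 208.18$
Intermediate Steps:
$\sqrt{38559 + 4781} = \sqrt{43340} = 2 \sqrt{10835}$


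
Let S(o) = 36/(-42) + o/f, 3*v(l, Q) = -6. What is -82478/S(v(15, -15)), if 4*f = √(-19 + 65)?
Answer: -19918437/185 + 4041422*√46/185 ≈ 40496.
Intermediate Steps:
f = √46/4 (f = √(-19 + 65)/4 = √46/4 ≈ 1.6956)
v(l, Q) = -2 (v(l, Q) = (⅓)*(-6) = -2)
S(o) = -6/7 + 2*o*√46/23 (S(o) = 36/(-42) + o/((√46/4)) = 36*(-1/42) + o*(2*√46/23) = -6/7 + 2*o*√46/23)
-82478/S(v(15, -15)) = -82478/(-6/7 + (2/23)*(-2)*√46) = -82478/(-6/7 - 4*√46/23)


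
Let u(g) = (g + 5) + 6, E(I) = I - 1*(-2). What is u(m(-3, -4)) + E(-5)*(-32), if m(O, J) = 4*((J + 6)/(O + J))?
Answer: 741/7 ≈ 105.86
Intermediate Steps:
E(I) = 2 + I (E(I) = I + 2 = 2 + I)
m(O, J) = 4*(6 + J)/(J + O) (m(O, J) = 4*((6 + J)/(J + O)) = 4*(6 + J)/(J + O))
u(g) = 11 + g (u(g) = (5 + g) + 6 = 11 + g)
u(m(-3, -4)) + E(-5)*(-32) = (11 + 4*(6 - 4)/(-4 - 3)) + (2 - 5)*(-32) = (11 + 4*2/(-7)) - 3*(-32) = (11 + 4*(-⅐)*2) + 96 = (11 - 8/7) + 96 = 69/7 + 96 = 741/7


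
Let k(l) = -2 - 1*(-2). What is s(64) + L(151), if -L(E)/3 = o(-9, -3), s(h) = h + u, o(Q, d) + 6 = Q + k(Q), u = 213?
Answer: 322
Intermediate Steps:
k(l) = 0 (k(l) = -2 + 2 = 0)
o(Q, d) = -6 + Q (o(Q, d) = -6 + (Q + 0) = -6 + Q)
s(h) = 213 + h (s(h) = h + 213 = 213 + h)
L(E) = 45 (L(E) = -3*(-6 - 9) = -3*(-15) = 45)
s(64) + L(151) = (213 + 64) + 45 = 277 + 45 = 322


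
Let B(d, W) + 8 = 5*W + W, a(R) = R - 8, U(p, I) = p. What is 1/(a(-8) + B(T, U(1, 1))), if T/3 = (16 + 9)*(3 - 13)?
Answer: -1/18 ≈ -0.055556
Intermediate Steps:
T = -750 (T = 3*((16 + 9)*(3 - 13)) = 3*(25*(-10)) = 3*(-250) = -750)
a(R) = -8 + R
B(d, W) = -8 + 6*W (B(d, W) = -8 + (5*W + W) = -8 + 6*W)
1/(a(-8) + B(T, U(1, 1))) = 1/((-8 - 8) + (-8 + 6*1)) = 1/(-16 + (-8 + 6)) = 1/(-16 - 2) = 1/(-18) = -1/18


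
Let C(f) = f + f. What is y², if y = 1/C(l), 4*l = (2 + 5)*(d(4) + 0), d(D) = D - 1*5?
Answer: 4/49 ≈ 0.081633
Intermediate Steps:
d(D) = -5 + D (d(D) = D - 5 = -5 + D)
l = -7/4 (l = ((2 + 5)*((-5 + 4) + 0))/4 = (7*(-1 + 0))/4 = (7*(-1))/4 = (¼)*(-7) = -7/4 ≈ -1.7500)
C(f) = 2*f
y = -2/7 (y = 1/(2*(-7/4)) = 1/(-7/2) = -2/7 ≈ -0.28571)
y² = (-2/7)² = 4/49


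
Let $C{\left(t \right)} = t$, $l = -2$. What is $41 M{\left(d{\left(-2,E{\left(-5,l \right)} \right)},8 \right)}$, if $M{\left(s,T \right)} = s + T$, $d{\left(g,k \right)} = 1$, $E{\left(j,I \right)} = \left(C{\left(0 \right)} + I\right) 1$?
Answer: $369$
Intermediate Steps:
$E{\left(j,I \right)} = I$ ($E{\left(j,I \right)} = \left(0 + I\right) 1 = I 1 = I$)
$M{\left(s,T \right)} = T + s$
$41 M{\left(d{\left(-2,E{\left(-5,l \right)} \right)},8 \right)} = 41 \left(8 + 1\right) = 41 \cdot 9 = 369$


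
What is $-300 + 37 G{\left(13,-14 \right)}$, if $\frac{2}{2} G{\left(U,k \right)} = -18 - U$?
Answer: $-1447$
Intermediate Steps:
$G{\left(U,k \right)} = -18 - U$
$-300 + 37 G{\left(13,-14 \right)} = -300 + 37 \left(-18 - 13\right) = -300 + 37 \left(-31\right) = -300 - 1147 = -1447$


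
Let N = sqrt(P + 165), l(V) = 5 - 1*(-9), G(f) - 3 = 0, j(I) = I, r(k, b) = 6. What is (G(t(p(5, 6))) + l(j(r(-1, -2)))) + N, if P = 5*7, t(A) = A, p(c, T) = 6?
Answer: 17 + 10*sqrt(2) ≈ 31.142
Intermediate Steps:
G(f) = 3 (G(f) = 3 + 0 = 3)
P = 35
l(V) = 14 (l(V) = 5 + 9 = 14)
N = 10*sqrt(2) (N = sqrt(35 + 165) = sqrt(200) = 10*sqrt(2) ≈ 14.142)
(G(t(p(5, 6))) + l(j(r(-1, -2)))) + N = (3 + 14) + 10*sqrt(2) = 17 + 10*sqrt(2)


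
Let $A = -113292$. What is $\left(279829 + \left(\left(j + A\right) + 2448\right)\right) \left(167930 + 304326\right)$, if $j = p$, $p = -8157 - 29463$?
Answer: $62037909440$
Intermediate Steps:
$p = -37620$
$j = -37620$
$\left(279829 + \left(\left(j + A\right) + 2448\right)\right) \left(167930 + 304326\right) = \left(279829 + \left(\left(-37620 - 113292\right) + 2448\right)\right) \left(167930 + 304326\right) = \left(279829 + \left(-150912 + 2448\right)\right) 472256 = \left(279829 - 148464\right) 472256 = 131365 \cdot 472256 = 62037909440$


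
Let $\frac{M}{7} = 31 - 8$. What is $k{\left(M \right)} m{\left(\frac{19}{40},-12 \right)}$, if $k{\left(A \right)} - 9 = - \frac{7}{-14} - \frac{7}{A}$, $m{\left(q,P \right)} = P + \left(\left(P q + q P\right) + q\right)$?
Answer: $- \frac{79779}{368} \approx -216.79$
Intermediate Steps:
$M = 161$ ($M = 7 \left(31 - 8\right) = 7 \cdot 23 = 161$)
$m{\left(q,P \right)} = P + q + 2 P q$ ($m{\left(q,P \right)} = P + \left(\left(P q + P q\right) + q\right) = P + \left(2 P q + q\right) = P + \left(q + 2 P q\right) = P + q + 2 P q$)
$k{\left(A \right)} = \frac{19}{2} - \frac{7}{A}$ ($k{\left(A \right)} = 9 - \left(- \frac{1}{2} + \frac{7}{A}\right) = 9 + \left(\frac{1}{2} - \frac{7}{A}\right) = \frac{19}{2} - \frac{7}{A}$)
$k{\left(M \right)} m{\left(\frac{19}{40},-12 \right)} = \left(\frac{19}{2} - \frac{7}{161}\right) \left(-12 + \frac{19}{40} + 2 \left(-12\right) \frac{19}{40}\right) = \left(\frac{19}{2} - \frac{1}{23}\right) \left(-12 + 19 \cdot \frac{1}{40} + 2 \left(-12\right) 19 \cdot \frac{1}{40}\right) = \left(\frac{19}{2} - \frac{1}{23}\right) \left(-12 + \frac{19}{40} + 2 \left(-12\right) \frac{19}{40}\right) = \frac{435 \left(-12 + \frac{19}{40} - \frac{57}{5}\right)}{46} = \frac{435}{46} \left(- \frac{917}{40}\right) = - \frac{79779}{368}$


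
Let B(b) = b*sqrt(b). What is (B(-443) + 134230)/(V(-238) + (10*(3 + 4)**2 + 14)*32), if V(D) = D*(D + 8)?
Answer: 67115/35434 - 443*I*sqrt(443)/70868 ≈ 1.8941 - 0.13157*I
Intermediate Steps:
B(b) = b**(3/2)
V(D) = D*(8 + D)
(B(-443) + 134230)/(V(-238) + (10*(3 + 4)**2 + 14)*32) = ((-443)**(3/2) + 134230)/(-238*(8 - 238) + (10*(3 + 4)**2 + 14)*32) = (-443*I*sqrt(443) + 134230)/(-238*(-230) + (10*7**2 + 14)*32) = (134230 - 443*I*sqrt(443))/(54740 + (10*49 + 14)*32) = (134230 - 443*I*sqrt(443))/(54740 + (490 + 14)*32) = (134230 - 443*I*sqrt(443))/(54740 + 504*32) = (134230 - 443*I*sqrt(443))/(54740 + 16128) = (134230 - 443*I*sqrt(443))/70868 = (134230 - 443*I*sqrt(443))*(1/70868) = 67115/35434 - 443*I*sqrt(443)/70868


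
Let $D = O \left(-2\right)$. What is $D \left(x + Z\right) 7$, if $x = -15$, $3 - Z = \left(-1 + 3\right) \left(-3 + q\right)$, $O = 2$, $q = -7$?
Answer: $-224$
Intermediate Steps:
$Z = 23$ ($Z = 3 - \left(-1 + 3\right) \left(-3 - 7\right) = 3 - 2 \left(-10\right) = 3 - -20 = 3 + 20 = 23$)
$D = -4$ ($D = 2 \left(-2\right) = -4$)
$D \left(x + Z\right) 7 = - 4 \left(-15 + 23\right) 7 = \left(-4\right) 8 \cdot 7 = \left(-32\right) 7 = -224$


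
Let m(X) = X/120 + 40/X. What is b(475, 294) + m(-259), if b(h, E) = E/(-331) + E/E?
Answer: -22642651/10287480 ≈ -2.2010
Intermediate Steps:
b(h, E) = 1 - E/331 (b(h, E) = E*(-1/331) + 1 = -E/331 + 1 = 1 - E/331)
m(X) = 40/X + X/120 (m(X) = X*(1/120) + 40/X = X/120 + 40/X = 40/X + X/120)
b(475, 294) + m(-259) = (1 - 1/331*294) + (40/(-259) + (1/120)*(-259)) = (1 - 294/331) + (40*(-1/259) - 259/120) = 37/331 + (-40/259 - 259/120) = 37/331 - 71881/31080 = -22642651/10287480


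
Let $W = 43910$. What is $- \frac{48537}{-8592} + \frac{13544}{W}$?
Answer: $\frac{374604953}{62879120} \approx 5.9575$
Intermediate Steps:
$- \frac{48537}{-8592} + \frac{13544}{W} = - \frac{48537}{-8592} + \frac{13544}{43910} = \left(-48537\right) \left(- \frac{1}{8592}\right) + 13544 \cdot \frac{1}{43910} = \frac{16179}{2864} + \frac{6772}{21955} = \frac{374604953}{62879120}$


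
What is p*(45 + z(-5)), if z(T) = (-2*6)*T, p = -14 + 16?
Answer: 210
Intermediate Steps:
p = 2
z(T) = -12*T
p*(45 + z(-5)) = 2*(45 - 12*(-5)) = 2*(45 + 60) = 2*105 = 210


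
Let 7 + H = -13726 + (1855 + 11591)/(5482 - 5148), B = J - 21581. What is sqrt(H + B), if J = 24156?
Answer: I*sqrt(310062721)/167 ≈ 105.44*I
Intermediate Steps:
B = 2575 (B = 24156 - 21581 = 2575)
H = -2286688/167 (H = -7 + (-13726 + (1855 + 11591)/(5482 - 5148)) = -7 + (-13726 + 13446/334) = -7 + (-13726 + 13446*(1/334)) = -7 + (-13726 + 6723/167) = -7 - 2285519/167 = -2286688/167 ≈ -13693.)
sqrt(H + B) = sqrt(-2286688/167 + 2575) = sqrt(-1856663/167) = I*sqrt(310062721)/167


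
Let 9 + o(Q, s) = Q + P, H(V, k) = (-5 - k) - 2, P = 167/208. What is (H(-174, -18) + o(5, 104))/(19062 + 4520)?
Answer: 1623/4905056 ≈ 0.00033088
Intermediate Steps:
P = 167/208 (P = 167*(1/208) = 167/208 ≈ 0.80289)
H(V, k) = -7 - k (H(V, k) = (-5 - k) - 1*2 = (-5 - k) - 2 = -7 - k)
o(Q, s) = -1705/208 + Q (o(Q, s) = -9 + (Q + 167/208) = -9 + (167/208 + Q) = -1705/208 + Q)
(H(-174, -18) + o(5, 104))/(19062 + 4520) = ((-7 - 1*(-18)) + (-1705/208 + 5))/(19062 + 4520) = ((-7 + 18) - 665/208)/23582 = (11 - 665/208)*(1/23582) = (1623/208)*(1/23582) = 1623/4905056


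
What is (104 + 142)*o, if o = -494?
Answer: -121524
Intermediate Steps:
(104 + 142)*o = (104 + 142)*(-494) = 246*(-494) = -121524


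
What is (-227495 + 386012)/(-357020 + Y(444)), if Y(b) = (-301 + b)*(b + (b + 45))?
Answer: -158517/223601 ≈ -0.70893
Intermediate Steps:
Y(b) = (-301 + b)*(45 + 2*b) (Y(b) = (-301 + b)*(b + (45 + b)) = (-301 + b)*(45 + 2*b))
(-227495 + 386012)/(-357020 + Y(444)) = (-227495 + 386012)/(-357020 + (-13545 - 557*444 + 2*444²)) = 158517/(-357020 + (-13545 - 247308 + 2*197136)) = 158517/(-357020 + (-13545 - 247308 + 394272)) = 158517/(-357020 + 133419) = 158517/(-223601) = 158517*(-1/223601) = -158517/223601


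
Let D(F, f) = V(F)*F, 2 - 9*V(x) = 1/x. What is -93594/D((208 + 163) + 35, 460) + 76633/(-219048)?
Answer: -184576355971/177647928 ≈ -1039.0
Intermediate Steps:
V(x) = 2/9 - 1/(9*x)
D(F, f) = -⅑ + 2*F/9 (D(F, f) = ((-1 + 2*F)/(9*F))*F = -⅑ + 2*F/9)
-93594/D((208 + 163) + 35, 460) + 76633/(-219048) = -93594/(-⅑ + 2*((208 + 163) + 35)/9) + 76633/(-219048) = -93594/(-⅑ + 2*(371 + 35)/9) + 76633*(-1/219048) = -93594/(-⅑ + (2/9)*406) - 76633/219048 = -93594/(-⅑ + 812/9) - 76633/219048 = -93594/811/9 - 76633/219048 = -93594*9/811 - 76633/219048 = -842346/811 - 76633/219048 = -184576355971/177647928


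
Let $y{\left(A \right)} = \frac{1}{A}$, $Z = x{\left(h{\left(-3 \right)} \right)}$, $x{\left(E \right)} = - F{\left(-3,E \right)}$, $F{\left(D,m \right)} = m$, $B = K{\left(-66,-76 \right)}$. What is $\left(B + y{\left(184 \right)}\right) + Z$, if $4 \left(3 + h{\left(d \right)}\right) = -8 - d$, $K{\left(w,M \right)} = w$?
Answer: $- \frac{11361}{184} \approx -61.745$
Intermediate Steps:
$B = -66$
$h{\left(d \right)} = -5 - \frac{d}{4}$ ($h{\left(d \right)} = -3 + \frac{-8 - d}{4} = -3 - \left(2 + \frac{d}{4}\right) = -5 - \frac{d}{4}$)
$x{\left(E \right)} = - E$
$Z = \frac{17}{4}$ ($Z = - (-5 - - \frac{3}{4}) = - (-5 + \frac{3}{4}) = \left(-1\right) \left(- \frac{17}{4}\right) = \frac{17}{4} \approx 4.25$)
$\left(B + y{\left(184 \right)}\right) + Z = \left(-66 + \frac{1}{184}\right) + \frac{17}{4} = - \frac{12143}{184} + \frac{17}{4} = - \frac{11361}{184}$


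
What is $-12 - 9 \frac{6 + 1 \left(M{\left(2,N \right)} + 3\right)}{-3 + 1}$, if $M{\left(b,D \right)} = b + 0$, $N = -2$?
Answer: $\frac{75}{2} \approx 37.5$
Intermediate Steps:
$M{\left(b,D \right)} = b$
$-12 - 9 \frac{6 + 1 \left(M{\left(2,N \right)} + 3\right)}{-3 + 1} = -12 - 9 \frac{6 + 1 \left(2 + 3\right)}{-3 + 1} = -12 - 9 \frac{6 + 1 \cdot 5}{-2} = -12 - 9 \left(6 + 5\right) \left(- \frac{1}{2}\right) = -12 - 9 \cdot 11 \left(- \frac{1}{2}\right) = -12 - - \frac{99}{2} = -12 + \frac{99}{2} = \frac{75}{2}$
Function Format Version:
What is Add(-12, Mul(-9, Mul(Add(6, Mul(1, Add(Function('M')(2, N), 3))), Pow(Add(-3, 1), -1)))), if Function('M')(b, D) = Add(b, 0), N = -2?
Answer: Rational(75, 2) ≈ 37.500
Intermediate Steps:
Function('M')(b, D) = b
Add(-12, Mul(-9, Mul(Add(6, Mul(1, Add(Function('M')(2, N), 3))), Pow(Add(-3, 1), -1)))) = Add(-12, Mul(-9, Mul(Add(6, Mul(1, Add(2, 3))), Pow(Add(-3, 1), -1)))) = Add(-12, Mul(-9, Mul(Add(6, Mul(1, 5)), Pow(-2, -1)))) = Add(-12, Mul(-9, Mul(Add(6, 5), Rational(-1, 2)))) = Add(-12, Mul(-9, Mul(11, Rational(-1, 2)))) = Add(-12, Mul(-9, Rational(-11, 2))) = Add(-12, Rational(99, 2)) = Rational(75, 2)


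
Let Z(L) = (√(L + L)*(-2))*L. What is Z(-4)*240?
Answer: 3840*I*√2 ≈ 5430.6*I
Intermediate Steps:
Z(L) = -2*√2*L^(3/2) (Z(L) = (√(2*L)*(-2))*L = ((√2*√L)*(-2))*L = (-2*√2*√L)*L = -2*√2*L^(3/2))
Z(-4)*240 = -2*√2*(-4)^(3/2)*240 = -2*√2*(-8*I)*240 = (16*I*√2)*240 = 3840*I*√2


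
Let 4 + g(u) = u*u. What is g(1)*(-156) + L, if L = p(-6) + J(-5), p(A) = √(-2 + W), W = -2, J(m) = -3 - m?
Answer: 470 + 2*I ≈ 470.0 + 2.0*I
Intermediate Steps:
g(u) = -4 + u² (g(u) = -4 + u*u = -4 + u²)
p(A) = 2*I (p(A) = √(-2 - 2) = √(-4) = 2*I)
L = 2 + 2*I (L = 2*I + (-3 - 1*(-5)) = 2*I + (-3 + 5) = 2*I + 2 = 2 + 2*I ≈ 2.0 + 2.0*I)
g(1)*(-156) + L = (-4 + 1²)*(-156) + (2 + 2*I) = (-4 + 1)*(-156) + (2 + 2*I) = -3*(-156) + (2 + 2*I) = 468 + (2 + 2*I) = 470 + 2*I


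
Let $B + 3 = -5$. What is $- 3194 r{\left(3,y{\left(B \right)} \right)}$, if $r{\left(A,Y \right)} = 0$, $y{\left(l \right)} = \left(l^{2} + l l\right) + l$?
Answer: $0$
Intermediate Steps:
$B = -8$ ($B = -3 - 5 = -8$)
$y{\left(l \right)} = l + 2 l^{2}$ ($y{\left(l \right)} = \left(l^{2} + l^{2}\right) + l = 2 l^{2} + l = l + 2 l^{2}$)
$- 3194 r{\left(3,y{\left(B \right)} \right)} = \left(-3194\right) 0 = 0$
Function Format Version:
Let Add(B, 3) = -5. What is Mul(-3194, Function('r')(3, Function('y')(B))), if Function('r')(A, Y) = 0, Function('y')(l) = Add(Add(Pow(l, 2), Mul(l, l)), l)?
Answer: 0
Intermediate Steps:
B = -8 (B = Add(-3, -5) = -8)
Function('y')(l) = Add(l, Mul(2, Pow(l, 2))) (Function('y')(l) = Add(Add(Pow(l, 2), Pow(l, 2)), l) = Add(Mul(2, Pow(l, 2)), l) = Add(l, Mul(2, Pow(l, 2))))
Mul(-3194, Function('r')(3, Function('y')(B))) = Mul(-3194, 0) = 0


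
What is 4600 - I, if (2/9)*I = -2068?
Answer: 13906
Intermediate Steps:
I = -9306 (I = (9/2)*(-2068) = -9306)
4600 - I = 4600 - 1*(-9306) = 4600 + 9306 = 13906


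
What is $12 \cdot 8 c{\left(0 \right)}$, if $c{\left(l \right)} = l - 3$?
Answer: $-288$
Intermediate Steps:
$c{\left(l \right)} = -3 + l$
$12 \cdot 8 c{\left(0 \right)} = 12 \cdot 8 \left(-3 + 0\right) = 96 \left(-3\right) = -288$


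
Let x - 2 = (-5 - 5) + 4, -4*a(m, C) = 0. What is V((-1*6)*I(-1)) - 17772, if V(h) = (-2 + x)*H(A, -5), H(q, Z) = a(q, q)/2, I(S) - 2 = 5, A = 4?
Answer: -17772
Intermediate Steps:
a(m, C) = 0 (a(m, C) = -¼*0 = 0)
I(S) = 7 (I(S) = 2 + 5 = 7)
H(q, Z) = 0 (H(q, Z) = 0/2 = 0*(½) = 0)
x = -4 (x = 2 + ((-5 - 5) + 4) = 2 + (-10 + 4) = 2 - 6 = -4)
V(h) = 0 (V(h) = (-2 - 4)*0 = -6*0 = 0)
V((-1*6)*I(-1)) - 17772 = 0 - 17772 = -17772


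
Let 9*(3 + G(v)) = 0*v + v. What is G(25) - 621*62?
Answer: -346520/9 ≈ -38502.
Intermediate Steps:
G(v) = -3 + v/9 (G(v) = -3 + (0*v + v)/9 = -3 + (0 + v)/9 = -3 + v/9)
G(25) - 621*62 = (-3 + (1/9)*25) - 621*62 = (-3 + 25/9) - 38502 = -2/9 - 38502 = -346520/9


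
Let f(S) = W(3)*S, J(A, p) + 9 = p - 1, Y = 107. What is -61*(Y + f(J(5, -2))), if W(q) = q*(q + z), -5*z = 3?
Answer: -6283/5 ≈ -1256.6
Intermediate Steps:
z = -⅗ (z = -⅕*3 = -⅗ ≈ -0.60000)
W(q) = q*(-⅗ + q) (W(q) = q*(q - ⅗) = q*(-⅗ + q))
J(A, p) = -10 + p (J(A, p) = -9 + (p - 1) = -9 + (-1 + p) = -10 + p)
f(S) = 36*S/5 (f(S) = ((⅕)*3*(-3 + 5*3))*S = ((⅕)*3*(-3 + 15))*S = ((⅕)*3*12)*S = 36*S/5)
-61*(Y + f(J(5, -2))) = -61*(107 + 36*(-10 - 2)/5) = -61*(107 + (36/5)*(-12)) = -61*(107 - 432/5) = -61*103/5 = -6283/5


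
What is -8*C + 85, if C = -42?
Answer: 421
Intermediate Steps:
-8*C + 85 = -8*(-42) + 85 = 336 + 85 = 421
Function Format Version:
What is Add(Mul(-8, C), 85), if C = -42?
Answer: 421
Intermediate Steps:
Add(Mul(-8, C), 85) = Add(Mul(-8, -42), 85) = Add(336, 85) = 421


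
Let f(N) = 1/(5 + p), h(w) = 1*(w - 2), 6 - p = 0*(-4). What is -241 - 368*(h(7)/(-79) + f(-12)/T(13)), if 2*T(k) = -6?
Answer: -538495/2607 ≈ -206.56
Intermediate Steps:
p = 6 (p = 6 - 0*(-4) = 6 - 1*0 = 6 + 0 = 6)
T(k) = -3 (T(k) = (½)*(-6) = -3)
h(w) = -2 + w (h(w) = 1*(-2 + w) = -2 + w)
f(N) = 1/11 (f(N) = 1/(5 + 6) = 1/11)
-241 - 368*(h(7)/(-79) + f(-12)/T(13)) = -241 - 368*((-2 + 7)/(-79) + (1/11)/(-3)) = -241 - 368*(5*(-1/79) + (1/11)*(-⅓)) = -241 - 368*(-5/79 - 1/33) = -241 - 368*(-244/2607) = -241 + 89792/2607 = -538495/2607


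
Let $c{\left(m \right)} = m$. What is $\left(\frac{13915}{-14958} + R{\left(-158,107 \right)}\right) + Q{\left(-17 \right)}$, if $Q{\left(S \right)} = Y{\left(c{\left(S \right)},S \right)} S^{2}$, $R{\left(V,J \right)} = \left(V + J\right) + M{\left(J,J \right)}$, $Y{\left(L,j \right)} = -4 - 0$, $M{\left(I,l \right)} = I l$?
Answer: $\frac{153185921}{14958} \approx 10241.0$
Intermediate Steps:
$Y{\left(L,j \right)} = -4$ ($Y{\left(L,j \right)} = -4 + 0 = -4$)
$R{\left(V,J \right)} = J + V + J^{2}$ ($R{\left(V,J \right)} = \left(V + J\right) + J J = \left(J + V\right) + J^{2} = J + V + J^{2}$)
$Q{\left(S \right)} = - 4 S^{2}$
$\left(\frac{13915}{-14958} + R{\left(-158,107 \right)}\right) + Q{\left(-17 \right)} = \left(\frac{13915}{-14958} + \left(107 - 158 + 107^{2}\right)\right) - 4 \left(-17\right)^{2} = \left(13915 \left(- \frac{1}{14958}\right) + \left(107 - 158 + 11449\right)\right) - 1156 = \left(- \frac{13915}{14958} + 11398\right) - 1156 = \frac{170477369}{14958} - 1156 = \frac{153185921}{14958}$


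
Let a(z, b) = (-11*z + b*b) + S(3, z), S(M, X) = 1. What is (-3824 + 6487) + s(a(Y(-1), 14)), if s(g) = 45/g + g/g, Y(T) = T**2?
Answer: 165183/62 ≈ 2664.2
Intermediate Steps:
a(z, b) = 1 + b**2 - 11*z (a(z, b) = (-11*z + b*b) + 1 = (-11*z + b**2) + 1 = (b**2 - 11*z) + 1 = 1 + b**2 - 11*z)
s(g) = 1 + 45/g (s(g) = 45/g + 1 = 1 + 45/g)
(-3824 + 6487) + s(a(Y(-1), 14)) = (-3824 + 6487) + (45 + (1 + 14**2 - 11*(-1)**2))/(1 + 14**2 - 11*(-1)**2) = 2663 + (45 + (1 + 196 - 11*1))/(1 + 196 - 11*1) = 2663 + (45 + (1 + 196 - 11))/(1 + 196 - 11) = 2663 + (45 + 186)/186 = 2663 + (1/186)*231 = 2663 + 77/62 = 165183/62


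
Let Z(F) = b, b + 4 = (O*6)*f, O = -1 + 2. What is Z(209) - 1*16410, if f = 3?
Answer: -16396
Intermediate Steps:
O = 1
b = 14 (b = -4 + (1*6)*3 = -4 + 6*3 = -4 + 18 = 14)
Z(F) = 14
Z(209) - 1*16410 = 14 - 1*16410 = 14 - 16410 = -16396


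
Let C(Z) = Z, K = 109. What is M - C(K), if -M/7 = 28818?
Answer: -201835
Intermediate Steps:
M = -201726 (M = -7*28818 = -201726)
M - C(K) = -201726 - 1*109 = -201726 - 109 = -201835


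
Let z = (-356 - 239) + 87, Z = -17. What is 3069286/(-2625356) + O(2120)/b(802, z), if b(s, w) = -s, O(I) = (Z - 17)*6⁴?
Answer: 28305529853/526383878 ≈ 53.774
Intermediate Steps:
z = -508 (z = -595 + 87 = -508)
O(I) = -44064 (O(I) = (-17 - 17)*6⁴ = -34*1296 = -44064)
3069286/(-2625356) + O(2120)/b(802, z) = 3069286/(-2625356) - 44064/((-1*802)) = 3069286*(-1/2625356) - 44064/(-802) = -1534643/1312678 - 44064*(-1/802) = -1534643/1312678 + 22032/401 = 28305529853/526383878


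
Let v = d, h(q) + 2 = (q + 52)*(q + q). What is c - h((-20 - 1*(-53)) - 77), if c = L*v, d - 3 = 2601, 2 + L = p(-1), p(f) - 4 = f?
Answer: 3310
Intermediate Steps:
p(f) = 4 + f
L = 1 (L = -2 + (4 - 1) = -2 + 3 = 1)
h(q) = -2 + 2*q*(52 + q) (h(q) = -2 + (q + 52)*(q + q) = -2 + (52 + q)*(2*q) = -2 + 2*q*(52 + q))
d = 2604 (d = 3 + 2601 = 2604)
v = 2604
c = 2604 (c = 1*2604 = 2604)
c - h((-20 - 1*(-53)) - 77) = 2604 - (-2 + 2*((-20 - 1*(-53)) - 77)² + 104*((-20 - 1*(-53)) - 77)) = 2604 - (-2 + 2*((-20 + 53) - 77)² + 104*((-20 + 53) - 77)) = 2604 - (-2 + 2*(33 - 77)² + 104*(33 - 77)) = 2604 - (-2 + 2*(-44)² + 104*(-44)) = 2604 - (-2 + 2*1936 - 4576) = 2604 - (-2 + 3872 - 4576) = 2604 - 1*(-706) = 2604 + 706 = 3310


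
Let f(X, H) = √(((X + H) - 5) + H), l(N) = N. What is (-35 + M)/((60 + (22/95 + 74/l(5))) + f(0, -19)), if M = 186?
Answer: 102251160/51196459 - 1362775*I*√43/51196459 ≈ 1.9972 - 0.17455*I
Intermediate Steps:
f(X, H) = √(-5 + X + 2*H) (f(X, H) = √(((H + X) - 5) + H) = √((-5 + H + X) + H) = √(-5 + X + 2*H))
(-35 + M)/((60 + (22/95 + 74/l(5))) + f(0, -19)) = (-35 + 186)/((60 + (22/95 + 74/5)) + √(-5 + 0 + 2*(-19))) = 151/((60 + (22*(1/95) + 74*(⅕))) + √(-5 + 0 - 38)) = 151/((60 + (22/95 + 74/5)) + √(-43)) = 151/((60 + 1428/95) + I*√43) = 151/(7128/95 + I*√43)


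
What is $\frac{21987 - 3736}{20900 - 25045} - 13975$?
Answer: $- \frac{57944626}{4145} \approx -13979.0$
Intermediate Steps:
$\frac{21987 - 3736}{20900 - 25045} - 13975 = \frac{18251}{-4145} - 13975 = 18251 \left(- \frac{1}{4145}\right) - 13975 = - \frac{18251}{4145} - 13975 = - \frac{57944626}{4145}$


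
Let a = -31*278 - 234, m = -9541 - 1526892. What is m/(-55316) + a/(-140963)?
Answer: 217069862211/7797509308 ≈ 27.838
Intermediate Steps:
m = -1536433
a = -8852 (a = -8618 - 234 = -8852)
m/(-55316) + a/(-140963) = -1536433/(-55316) - 8852/(-140963) = -1536433*(-1/55316) - 8852*(-1/140963) = 1536433/55316 + 8852/140963 = 217069862211/7797509308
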